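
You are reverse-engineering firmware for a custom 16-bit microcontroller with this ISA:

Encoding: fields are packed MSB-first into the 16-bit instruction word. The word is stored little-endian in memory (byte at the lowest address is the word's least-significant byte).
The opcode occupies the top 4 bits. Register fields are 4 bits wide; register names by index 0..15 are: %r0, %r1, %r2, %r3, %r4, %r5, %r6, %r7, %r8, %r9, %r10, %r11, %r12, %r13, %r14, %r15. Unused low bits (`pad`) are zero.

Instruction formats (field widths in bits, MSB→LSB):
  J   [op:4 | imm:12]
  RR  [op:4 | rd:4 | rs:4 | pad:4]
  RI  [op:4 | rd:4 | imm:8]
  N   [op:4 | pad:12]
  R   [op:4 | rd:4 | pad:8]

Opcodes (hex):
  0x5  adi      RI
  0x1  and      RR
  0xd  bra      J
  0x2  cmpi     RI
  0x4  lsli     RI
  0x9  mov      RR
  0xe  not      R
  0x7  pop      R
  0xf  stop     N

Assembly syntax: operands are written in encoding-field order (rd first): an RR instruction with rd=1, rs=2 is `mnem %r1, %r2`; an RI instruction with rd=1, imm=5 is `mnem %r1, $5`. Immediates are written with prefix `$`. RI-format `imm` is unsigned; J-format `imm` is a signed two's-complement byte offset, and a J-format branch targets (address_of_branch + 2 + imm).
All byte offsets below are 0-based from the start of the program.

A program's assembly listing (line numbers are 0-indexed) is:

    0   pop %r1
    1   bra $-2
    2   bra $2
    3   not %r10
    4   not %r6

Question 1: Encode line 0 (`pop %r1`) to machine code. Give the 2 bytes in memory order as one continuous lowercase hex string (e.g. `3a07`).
0. pop fields op=0x7:4|rd=1:4|pad=0:8 → word 7100h → 00 71

0071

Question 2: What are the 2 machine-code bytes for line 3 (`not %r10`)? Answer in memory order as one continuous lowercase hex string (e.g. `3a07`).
00ea

line 3 (not): pack op=0xe:4|rd=10:4|pad=0:8 = 0xea00; little→ 00 ea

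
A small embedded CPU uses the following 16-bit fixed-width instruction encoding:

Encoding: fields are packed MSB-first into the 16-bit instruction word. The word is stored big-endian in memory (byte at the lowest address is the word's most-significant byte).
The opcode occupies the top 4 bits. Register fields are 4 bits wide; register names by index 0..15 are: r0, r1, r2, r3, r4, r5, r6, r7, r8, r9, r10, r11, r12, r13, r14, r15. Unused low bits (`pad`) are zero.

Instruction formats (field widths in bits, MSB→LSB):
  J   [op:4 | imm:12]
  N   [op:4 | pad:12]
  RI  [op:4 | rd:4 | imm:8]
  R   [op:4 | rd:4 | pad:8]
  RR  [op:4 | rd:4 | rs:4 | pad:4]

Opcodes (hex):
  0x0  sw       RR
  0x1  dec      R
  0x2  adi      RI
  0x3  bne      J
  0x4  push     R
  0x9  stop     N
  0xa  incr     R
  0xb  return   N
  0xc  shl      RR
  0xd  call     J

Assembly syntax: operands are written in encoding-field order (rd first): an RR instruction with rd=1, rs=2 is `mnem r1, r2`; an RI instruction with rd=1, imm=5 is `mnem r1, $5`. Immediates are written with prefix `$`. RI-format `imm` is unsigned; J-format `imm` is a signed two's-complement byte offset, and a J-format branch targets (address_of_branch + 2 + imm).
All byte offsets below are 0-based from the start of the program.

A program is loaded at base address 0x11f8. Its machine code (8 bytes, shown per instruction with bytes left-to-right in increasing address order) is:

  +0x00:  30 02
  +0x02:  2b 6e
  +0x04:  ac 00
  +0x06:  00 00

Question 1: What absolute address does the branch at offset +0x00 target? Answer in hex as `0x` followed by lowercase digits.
+0x00: 30 02 ⇒ word 0x3002 (big)
  top 4b → 0x3 → bne [J]
  imm@[11:0]=0x2 ⇒ $2
  target = base 0x11f8 + off 0x00 + 2 + imm 2 = 0x11fc

0x11fc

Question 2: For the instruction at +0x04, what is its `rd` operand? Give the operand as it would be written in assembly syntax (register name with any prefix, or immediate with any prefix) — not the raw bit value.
r12

@+04  big-endian(ac 00) = 0xac00
  top 4b → 0xa → incr [R]
  rd@[11:8]=0xc ⇒ r12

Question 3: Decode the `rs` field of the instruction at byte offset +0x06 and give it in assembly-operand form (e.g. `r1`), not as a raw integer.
r0

@+06  big-endian(00 00) = 0x0000
  opcode bits[15:12]=0x0: sw/RR
  [11:8] rd=0 = r0
  [7:4] rs=0 = r0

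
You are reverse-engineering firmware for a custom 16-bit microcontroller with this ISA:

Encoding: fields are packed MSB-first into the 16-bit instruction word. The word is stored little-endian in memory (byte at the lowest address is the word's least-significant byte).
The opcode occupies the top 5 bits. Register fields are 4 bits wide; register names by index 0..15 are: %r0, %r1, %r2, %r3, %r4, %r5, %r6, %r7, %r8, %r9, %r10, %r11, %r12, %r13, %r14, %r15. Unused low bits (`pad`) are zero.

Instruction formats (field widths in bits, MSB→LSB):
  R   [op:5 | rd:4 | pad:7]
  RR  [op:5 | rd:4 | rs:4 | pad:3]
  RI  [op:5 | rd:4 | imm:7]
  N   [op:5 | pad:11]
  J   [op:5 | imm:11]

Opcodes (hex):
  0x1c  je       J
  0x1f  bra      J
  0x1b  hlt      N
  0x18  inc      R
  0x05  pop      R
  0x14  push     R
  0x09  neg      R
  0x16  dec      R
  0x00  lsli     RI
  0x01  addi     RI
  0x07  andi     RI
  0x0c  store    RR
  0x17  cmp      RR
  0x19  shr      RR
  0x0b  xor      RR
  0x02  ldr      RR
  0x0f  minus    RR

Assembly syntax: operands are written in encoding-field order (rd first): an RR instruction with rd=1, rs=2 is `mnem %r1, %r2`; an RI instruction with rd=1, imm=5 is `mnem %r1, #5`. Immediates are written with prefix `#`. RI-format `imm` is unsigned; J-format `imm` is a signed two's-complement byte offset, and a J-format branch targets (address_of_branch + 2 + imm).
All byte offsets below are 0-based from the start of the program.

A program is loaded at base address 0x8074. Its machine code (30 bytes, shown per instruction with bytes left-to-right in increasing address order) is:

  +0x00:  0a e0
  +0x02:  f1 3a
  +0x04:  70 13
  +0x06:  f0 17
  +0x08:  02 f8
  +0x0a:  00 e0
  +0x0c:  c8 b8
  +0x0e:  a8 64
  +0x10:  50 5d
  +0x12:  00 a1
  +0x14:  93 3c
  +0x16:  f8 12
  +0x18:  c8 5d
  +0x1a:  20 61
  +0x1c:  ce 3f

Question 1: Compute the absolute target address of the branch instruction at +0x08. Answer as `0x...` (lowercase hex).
@+08  little-endian(02 f8) = 0xf802
  opcode bits[15:11]=0x1f: bra/J
  imm: (w>>0)&0x7ff=0x2 → #2
  target = base 0x8074 + off 0x08 + 2 + imm 2 = 0x8080

0x8080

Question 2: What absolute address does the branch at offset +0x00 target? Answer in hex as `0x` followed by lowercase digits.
0x8080

[00] 0a e0 → 0xe00a
  opcode bits[15:11]=0x1c: je/J
  imm@[10:0]=0xa ⇒ #10
  target = base 0x8074 + off 0x00 + 2 + imm 10 = 0x8080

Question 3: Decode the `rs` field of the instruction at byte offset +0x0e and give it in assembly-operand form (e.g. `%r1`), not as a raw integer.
off 0x0e: read a8 64 as little → 0x64a8
  op=0x64a8>>11=0xc ⇒ store (RR)
  rd@[10:7]=0x9 ⇒ %r9
  rs@[6:3]=0x5 ⇒ %r5

%r5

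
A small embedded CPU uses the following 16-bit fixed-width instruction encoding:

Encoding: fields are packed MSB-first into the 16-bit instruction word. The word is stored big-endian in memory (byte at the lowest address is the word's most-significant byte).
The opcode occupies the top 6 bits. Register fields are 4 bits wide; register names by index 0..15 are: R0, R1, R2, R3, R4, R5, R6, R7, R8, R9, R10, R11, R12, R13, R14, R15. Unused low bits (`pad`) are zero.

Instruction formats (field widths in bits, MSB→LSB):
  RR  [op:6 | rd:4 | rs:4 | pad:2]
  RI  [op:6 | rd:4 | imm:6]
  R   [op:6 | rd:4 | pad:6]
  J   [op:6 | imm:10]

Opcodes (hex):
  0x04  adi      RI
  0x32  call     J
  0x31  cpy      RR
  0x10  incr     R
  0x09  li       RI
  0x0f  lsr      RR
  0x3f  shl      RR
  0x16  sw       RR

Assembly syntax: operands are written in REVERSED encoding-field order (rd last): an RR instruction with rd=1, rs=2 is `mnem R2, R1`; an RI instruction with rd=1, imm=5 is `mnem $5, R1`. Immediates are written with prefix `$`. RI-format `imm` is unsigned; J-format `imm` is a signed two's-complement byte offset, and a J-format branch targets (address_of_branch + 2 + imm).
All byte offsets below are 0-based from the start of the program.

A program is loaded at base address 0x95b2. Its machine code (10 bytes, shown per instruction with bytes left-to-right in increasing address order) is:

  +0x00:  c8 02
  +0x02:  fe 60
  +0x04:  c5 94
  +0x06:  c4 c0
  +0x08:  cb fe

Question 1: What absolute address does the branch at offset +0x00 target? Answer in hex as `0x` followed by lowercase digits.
0x95b6

@+00  big-endian(c8 02) = 0xc802
  top 6b → 0x32 → call [J]
  imm: (w>>0)&0x3ff=0x2 → $2
  target = base 0x95b2 + off 0x00 + 2 + imm 2 = 0x95b6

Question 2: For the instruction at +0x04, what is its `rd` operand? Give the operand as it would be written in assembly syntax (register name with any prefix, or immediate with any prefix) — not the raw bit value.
[04] c5 94 → 0xc594
  op=0xc594>>10=0x31 ⇒ cpy (RR)
  rd@[9:6]=0x6 ⇒ R6
  rs@[5:2]=0x5 ⇒ R5

R6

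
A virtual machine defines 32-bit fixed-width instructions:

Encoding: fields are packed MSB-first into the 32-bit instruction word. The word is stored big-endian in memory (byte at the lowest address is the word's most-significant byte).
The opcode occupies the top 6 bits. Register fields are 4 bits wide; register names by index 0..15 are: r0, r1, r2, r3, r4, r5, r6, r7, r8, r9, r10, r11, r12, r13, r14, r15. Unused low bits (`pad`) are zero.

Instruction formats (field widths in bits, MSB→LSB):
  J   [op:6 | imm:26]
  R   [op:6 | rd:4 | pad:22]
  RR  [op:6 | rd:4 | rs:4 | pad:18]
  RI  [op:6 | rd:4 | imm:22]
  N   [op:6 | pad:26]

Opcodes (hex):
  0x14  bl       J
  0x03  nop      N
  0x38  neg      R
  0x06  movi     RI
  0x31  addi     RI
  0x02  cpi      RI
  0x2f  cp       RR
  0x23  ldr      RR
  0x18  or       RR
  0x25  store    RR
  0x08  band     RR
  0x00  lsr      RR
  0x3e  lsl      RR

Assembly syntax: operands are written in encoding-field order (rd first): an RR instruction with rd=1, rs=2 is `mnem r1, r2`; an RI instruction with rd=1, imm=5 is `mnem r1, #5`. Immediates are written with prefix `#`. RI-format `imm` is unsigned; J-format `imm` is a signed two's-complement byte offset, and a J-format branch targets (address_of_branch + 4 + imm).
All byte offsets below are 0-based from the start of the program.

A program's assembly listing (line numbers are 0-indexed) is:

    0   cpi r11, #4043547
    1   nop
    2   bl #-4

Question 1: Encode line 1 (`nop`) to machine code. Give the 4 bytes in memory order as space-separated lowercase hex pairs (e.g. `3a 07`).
1. nop fields op=0x3:6|pad=0:26 → word 0c000000h → 0c 00 00 00

0c 00 00 00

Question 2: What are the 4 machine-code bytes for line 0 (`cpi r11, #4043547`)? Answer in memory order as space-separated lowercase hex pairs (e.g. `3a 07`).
line 0 (cpi): pack op=0x2:6|rd=11:4|imm=4043547:22 = 0x0afdb31b; big→ 0a fd b3 1b

0a fd b3 1b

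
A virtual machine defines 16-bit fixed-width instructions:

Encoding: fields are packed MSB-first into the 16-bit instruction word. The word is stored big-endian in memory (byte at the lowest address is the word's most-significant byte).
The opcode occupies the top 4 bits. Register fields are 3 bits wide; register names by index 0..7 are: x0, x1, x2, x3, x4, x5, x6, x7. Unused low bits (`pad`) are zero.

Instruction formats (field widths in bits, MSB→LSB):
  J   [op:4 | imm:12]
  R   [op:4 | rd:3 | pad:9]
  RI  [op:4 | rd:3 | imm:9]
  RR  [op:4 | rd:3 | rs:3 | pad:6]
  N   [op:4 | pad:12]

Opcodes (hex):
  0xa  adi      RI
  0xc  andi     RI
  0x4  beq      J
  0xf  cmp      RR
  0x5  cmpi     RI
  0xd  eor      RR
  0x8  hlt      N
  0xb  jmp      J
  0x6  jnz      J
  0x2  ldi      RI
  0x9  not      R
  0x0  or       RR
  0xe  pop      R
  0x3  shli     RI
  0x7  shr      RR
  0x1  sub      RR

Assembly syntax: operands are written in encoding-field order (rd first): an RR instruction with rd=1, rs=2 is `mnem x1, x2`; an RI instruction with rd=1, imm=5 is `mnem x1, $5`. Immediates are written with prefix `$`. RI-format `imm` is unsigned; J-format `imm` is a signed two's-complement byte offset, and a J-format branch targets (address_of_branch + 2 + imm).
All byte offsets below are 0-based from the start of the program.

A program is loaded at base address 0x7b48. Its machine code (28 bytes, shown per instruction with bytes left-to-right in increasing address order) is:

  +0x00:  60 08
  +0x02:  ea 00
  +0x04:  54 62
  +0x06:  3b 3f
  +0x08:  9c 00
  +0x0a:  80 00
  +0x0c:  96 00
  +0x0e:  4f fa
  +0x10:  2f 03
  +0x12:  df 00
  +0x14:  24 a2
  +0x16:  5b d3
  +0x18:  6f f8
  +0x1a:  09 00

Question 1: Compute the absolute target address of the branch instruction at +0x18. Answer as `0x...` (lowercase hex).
@+18  big-endian(6f f8) = 0x6ff8
  op=0x6ff8>>12=0x6 ⇒ jnz (J)
  [11:0] imm=4088 (s12→-8) = $-8
  target = base 0x7b48 + off 0x18 + 2 + imm -8 = 0x7b5a

0x7b5a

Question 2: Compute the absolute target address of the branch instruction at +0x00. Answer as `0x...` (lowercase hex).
0x7b52

+0x00: 60 08 ⇒ word 0x6008 (big)
  opcode bits[15:12]=0x6: jnz/J
  [11:0] imm=8 = $8
  target = base 0x7b48 + off 0x00 + 2 + imm 8 = 0x7b52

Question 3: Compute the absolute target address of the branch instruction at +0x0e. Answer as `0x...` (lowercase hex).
0x7b52

off 0x0e: read 4f fa as big → 0x4ffa
  op=0x4ffa>>12=0x4 ⇒ beq (J)
  imm: (w>>0)&0xfff=0xffa (s12→-6) → $-6
  target = base 0x7b48 + off 0x0e + 2 + imm -6 = 0x7b52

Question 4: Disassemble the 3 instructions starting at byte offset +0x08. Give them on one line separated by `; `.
[08] 9c 00 → 0x9c00
  op=0x9c00>>12=0x9 ⇒ not (R)
  rd: (w>>9)&0x7=0x6 → x6
[0a] 80 00 → 0x8000
  op=0x8000>>12=0x8 ⇒ hlt (N)
[0c] 96 00 → 0x9600
  op=0x9600>>12=0x9 ⇒ not (R)
  rd: (w>>9)&0x7=0x3 → x3

not x6; hlt; not x3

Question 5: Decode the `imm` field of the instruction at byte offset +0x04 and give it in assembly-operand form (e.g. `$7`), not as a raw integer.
$98

[04] 54 62 → 0x5462
  op=0x5462>>12=0x5 ⇒ cmpi (RI)
  rd: (w>>9)&0x7=0x2 → x2
  imm: (w>>0)&0x1ff=0x62 → $98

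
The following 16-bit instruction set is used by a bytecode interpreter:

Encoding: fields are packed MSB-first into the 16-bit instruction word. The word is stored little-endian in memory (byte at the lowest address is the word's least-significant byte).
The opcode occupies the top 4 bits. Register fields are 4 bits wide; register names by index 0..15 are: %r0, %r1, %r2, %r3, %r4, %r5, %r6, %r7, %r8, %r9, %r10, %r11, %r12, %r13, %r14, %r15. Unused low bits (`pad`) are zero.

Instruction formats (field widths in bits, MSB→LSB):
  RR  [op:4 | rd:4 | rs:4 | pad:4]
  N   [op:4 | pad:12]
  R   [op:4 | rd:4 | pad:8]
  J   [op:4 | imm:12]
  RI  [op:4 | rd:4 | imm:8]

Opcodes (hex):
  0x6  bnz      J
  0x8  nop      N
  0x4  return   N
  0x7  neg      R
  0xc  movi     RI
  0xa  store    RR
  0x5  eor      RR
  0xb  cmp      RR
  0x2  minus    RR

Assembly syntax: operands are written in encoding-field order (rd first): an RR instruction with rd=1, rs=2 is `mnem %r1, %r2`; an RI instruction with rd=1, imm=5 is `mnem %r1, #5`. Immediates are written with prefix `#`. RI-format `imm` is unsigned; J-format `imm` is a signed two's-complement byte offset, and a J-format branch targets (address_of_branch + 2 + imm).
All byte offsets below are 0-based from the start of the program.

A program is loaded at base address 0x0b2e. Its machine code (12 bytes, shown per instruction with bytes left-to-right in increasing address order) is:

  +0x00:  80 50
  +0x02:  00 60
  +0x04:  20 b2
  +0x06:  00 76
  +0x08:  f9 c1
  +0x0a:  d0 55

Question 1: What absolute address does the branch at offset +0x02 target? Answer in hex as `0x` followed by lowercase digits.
0x0b32

[02] 00 60 → 0x6000
  opcode bits[15:12]=0x6: bnz/J
  imm@[11:0]=0x0 ⇒ #0
  target = base 0x0b2e + off 0x02 + 2 + imm 0 = 0x0b32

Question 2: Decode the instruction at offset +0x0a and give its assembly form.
eor %r5, %r13

+0x0a: d0 55 ⇒ word 0x55d0 (little)
  opcode bits[15:12]=0x5: eor/RR
  rd: (w>>8)&0xf=0x5 → %r5
  rs: (w>>4)&0xf=0xd → %r13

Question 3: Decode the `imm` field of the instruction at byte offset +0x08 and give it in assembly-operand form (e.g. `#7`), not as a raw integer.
#249

off 0x08: read f9 c1 as little → 0xc1f9
  opcode bits[15:12]=0xc: movi/RI
  [11:8] rd=1 = %r1
  [7:0] imm=249 = #249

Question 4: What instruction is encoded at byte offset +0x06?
neg %r6

+0x06: 00 76 ⇒ word 0x7600 (little)
  op=0x7600>>12=0x7 ⇒ neg (R)
  rd@[11:8]=0x6 ⇒ %r6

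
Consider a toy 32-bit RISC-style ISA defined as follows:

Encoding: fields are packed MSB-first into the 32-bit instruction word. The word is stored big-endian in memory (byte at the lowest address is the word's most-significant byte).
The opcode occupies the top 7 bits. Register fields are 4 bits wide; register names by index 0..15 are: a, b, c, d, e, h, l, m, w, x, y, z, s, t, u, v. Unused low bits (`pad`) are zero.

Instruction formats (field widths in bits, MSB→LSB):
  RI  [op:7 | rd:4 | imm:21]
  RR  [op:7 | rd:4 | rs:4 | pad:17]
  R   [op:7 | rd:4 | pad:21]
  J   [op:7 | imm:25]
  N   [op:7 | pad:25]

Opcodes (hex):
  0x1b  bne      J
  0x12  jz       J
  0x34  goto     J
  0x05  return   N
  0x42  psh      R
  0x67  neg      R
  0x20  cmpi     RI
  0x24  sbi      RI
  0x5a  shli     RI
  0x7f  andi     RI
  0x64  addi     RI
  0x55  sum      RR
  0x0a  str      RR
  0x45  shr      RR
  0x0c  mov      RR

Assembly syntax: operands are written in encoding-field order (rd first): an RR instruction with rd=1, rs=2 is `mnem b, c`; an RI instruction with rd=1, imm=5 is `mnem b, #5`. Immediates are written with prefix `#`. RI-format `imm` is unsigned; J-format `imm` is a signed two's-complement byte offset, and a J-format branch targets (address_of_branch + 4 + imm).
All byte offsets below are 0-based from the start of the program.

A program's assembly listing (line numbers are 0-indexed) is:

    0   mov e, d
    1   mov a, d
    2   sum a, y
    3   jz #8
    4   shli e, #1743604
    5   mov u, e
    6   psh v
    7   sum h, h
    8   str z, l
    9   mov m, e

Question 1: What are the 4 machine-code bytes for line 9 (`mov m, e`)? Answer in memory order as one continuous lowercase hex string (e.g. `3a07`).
line 9 (mov): pack op=0xc:7|rd=7:4|rs=4:4|pad=0:17 = 0x18e80000; big→ 18 e8 00 00

18e80000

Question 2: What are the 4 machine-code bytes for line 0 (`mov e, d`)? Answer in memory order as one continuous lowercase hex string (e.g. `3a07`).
L0: mov op=0xc:7|rd=4:4|rs=3:4|pad=0:17 ⇒ 0x18860000 ⇒ big 18 86 00 00

18860000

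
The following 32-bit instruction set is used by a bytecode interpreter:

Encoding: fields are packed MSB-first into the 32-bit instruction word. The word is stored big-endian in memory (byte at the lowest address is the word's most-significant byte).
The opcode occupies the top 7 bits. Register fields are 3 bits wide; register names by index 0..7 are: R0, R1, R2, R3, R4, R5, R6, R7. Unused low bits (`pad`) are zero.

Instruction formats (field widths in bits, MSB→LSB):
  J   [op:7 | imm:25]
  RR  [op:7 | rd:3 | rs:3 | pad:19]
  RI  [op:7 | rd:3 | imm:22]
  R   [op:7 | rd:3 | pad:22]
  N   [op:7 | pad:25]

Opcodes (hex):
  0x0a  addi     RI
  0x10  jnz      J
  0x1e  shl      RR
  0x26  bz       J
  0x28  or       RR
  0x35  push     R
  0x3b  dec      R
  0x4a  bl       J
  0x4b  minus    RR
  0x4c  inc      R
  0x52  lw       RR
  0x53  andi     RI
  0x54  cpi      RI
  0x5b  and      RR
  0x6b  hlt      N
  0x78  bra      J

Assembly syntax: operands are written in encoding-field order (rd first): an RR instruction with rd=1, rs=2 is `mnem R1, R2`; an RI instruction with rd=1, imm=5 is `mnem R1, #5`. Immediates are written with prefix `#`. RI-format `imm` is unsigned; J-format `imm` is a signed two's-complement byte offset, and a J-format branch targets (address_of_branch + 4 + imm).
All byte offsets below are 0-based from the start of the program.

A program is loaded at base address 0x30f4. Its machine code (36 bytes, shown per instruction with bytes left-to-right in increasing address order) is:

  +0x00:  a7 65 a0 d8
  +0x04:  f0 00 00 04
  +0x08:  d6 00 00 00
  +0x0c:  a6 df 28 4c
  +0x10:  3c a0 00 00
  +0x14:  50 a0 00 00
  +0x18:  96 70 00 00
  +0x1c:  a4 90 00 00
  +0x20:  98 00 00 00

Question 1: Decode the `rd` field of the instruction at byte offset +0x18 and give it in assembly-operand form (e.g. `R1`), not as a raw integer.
R1

off 0x18: read 96 70 00 00 as big → 0x96700000
  op=0x96700000>>25=0x4b ⇒ minus (RR)
  rd@[24:22]=0x1 ⇒ R1
  rs@[21:19]=0x6 ⇒ R6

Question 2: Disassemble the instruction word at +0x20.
[20] 98 00 00 00 → 0x98000000
  op=0x98000000>>25=0x4c ⇒ inc (R)
  [24:22] rd=0 = R0

inc R0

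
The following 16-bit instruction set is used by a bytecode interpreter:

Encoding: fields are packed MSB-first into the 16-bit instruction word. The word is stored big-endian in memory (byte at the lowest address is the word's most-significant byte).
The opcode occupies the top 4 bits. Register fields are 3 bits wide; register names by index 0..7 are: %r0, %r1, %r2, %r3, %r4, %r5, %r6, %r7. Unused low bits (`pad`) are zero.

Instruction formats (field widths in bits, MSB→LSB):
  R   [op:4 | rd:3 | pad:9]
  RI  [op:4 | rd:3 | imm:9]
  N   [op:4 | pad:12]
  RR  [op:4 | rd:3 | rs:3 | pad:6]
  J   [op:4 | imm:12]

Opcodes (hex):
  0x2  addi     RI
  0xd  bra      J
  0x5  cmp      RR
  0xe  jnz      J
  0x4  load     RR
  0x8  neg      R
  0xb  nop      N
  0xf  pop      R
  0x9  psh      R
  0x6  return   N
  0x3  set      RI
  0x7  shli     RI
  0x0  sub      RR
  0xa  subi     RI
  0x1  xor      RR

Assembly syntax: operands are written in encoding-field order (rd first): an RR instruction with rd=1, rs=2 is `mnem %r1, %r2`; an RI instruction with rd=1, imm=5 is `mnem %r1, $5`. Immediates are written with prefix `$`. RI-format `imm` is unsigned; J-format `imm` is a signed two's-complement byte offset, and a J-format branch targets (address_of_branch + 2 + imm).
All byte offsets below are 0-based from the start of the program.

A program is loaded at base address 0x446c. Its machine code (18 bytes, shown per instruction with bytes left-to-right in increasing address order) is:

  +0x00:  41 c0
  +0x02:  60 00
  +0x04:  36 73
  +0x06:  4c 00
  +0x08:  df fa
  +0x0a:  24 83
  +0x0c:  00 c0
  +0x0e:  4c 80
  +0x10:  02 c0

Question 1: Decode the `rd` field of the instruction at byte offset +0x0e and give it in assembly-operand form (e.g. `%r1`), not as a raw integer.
%r6

@+0e  big-endian(4c 80) = 0x4c80
  op=0x4c80>>12=0x4 ⇒ load (RR)
  rd: (w>>9)&0x7=0x6 → %r6
  rs: (w>>6)&0x7=0x2 → %r2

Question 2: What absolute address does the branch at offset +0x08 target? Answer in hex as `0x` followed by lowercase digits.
0x4470

@+08  big-endian(df fa) = 0xdffa
  op=0xdffa>>12=0xd ⇒ bra (J)
  imm@[11:0]=0xffa (s12→-6) ⇒ $-6
  target = base 0x446c + off 0x08 + 2 + imm -6 = 0x4470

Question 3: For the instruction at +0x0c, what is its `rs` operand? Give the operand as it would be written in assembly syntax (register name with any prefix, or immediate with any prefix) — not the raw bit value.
%r3

+0x0c: 00 c0 ⇒ word 0x00c0 (big)
  top 4b → 0x0 → sub [RR]
  rd@[11:9]=0x0 ⇒ %r0
  rs@[8:6]=0x3 ⇒ %r3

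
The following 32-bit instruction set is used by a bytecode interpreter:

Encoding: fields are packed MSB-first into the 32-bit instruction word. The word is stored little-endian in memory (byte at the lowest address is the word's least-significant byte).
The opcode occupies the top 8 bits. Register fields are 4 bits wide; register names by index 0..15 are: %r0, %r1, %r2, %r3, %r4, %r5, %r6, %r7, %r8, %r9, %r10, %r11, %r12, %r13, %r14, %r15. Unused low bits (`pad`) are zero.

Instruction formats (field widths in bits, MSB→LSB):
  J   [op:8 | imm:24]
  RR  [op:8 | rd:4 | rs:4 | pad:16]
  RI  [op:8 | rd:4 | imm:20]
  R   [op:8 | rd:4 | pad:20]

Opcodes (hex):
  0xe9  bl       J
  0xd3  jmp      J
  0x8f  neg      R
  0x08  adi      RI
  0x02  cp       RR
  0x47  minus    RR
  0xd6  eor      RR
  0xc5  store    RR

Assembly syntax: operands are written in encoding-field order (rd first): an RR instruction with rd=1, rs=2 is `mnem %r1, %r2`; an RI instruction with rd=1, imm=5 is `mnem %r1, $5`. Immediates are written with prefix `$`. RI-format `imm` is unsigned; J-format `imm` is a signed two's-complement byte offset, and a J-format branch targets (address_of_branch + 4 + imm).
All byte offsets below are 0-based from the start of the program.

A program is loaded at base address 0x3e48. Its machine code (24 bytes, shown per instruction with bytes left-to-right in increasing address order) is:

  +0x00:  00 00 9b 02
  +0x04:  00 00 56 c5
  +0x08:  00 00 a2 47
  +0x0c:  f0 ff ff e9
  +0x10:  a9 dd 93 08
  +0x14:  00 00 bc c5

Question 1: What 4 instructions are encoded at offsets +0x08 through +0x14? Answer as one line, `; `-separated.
[08] 00 00 a2 47 → 0x47a20000
  opcode bits[31:24]=0x47: minus/RR
  [23:20] rd=10 = %r10
  [19:16] rs=2 = %r2
[0c] f0 ff ff e9 → 0xe9fffff0
  opcode bits[31:24]=0xe9: bl/J
  [23:0] imm=16777200 (s24→-16) = $-16
[10] a9 dd 93 08 → 0x0893dda9
  opcode bits[31:24]=0x8: adi/RI
  [23:20] rd=9 = %r9
  [19:0] imm=253353 = $253353
[14] 00 00 bc c5 → 0xc5bc0000
  opcode bits[31:24]=0xc5: store/RR
  [23:20] rd=11 = %r11
  [19:16] rs=12 = %r12

minus %r10, %r2; bl $-16; adi %r9, $253353; store %r11, %r12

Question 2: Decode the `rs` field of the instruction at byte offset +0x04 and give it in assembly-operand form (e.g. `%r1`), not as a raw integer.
%r6

off 0x04: read 00 00 56 c5 as little → 0xc5560000
  opcode bits[31:24]=0xc5: store/RR
  rd: (w>>20)&0xf=0x5 → %r5
  rs: (w>>16)&0xf=0x6 → %r6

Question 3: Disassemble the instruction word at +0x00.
cp %r9, %r11

off 0x00: read 00 00 9b 02 as little → 0x029b0000
  top 8b → 0x2 → cp [RR]
  rd: (w>>20)&0xf=0x9 → %r9
  rs: (w>>16)&0xf=0xb → %r11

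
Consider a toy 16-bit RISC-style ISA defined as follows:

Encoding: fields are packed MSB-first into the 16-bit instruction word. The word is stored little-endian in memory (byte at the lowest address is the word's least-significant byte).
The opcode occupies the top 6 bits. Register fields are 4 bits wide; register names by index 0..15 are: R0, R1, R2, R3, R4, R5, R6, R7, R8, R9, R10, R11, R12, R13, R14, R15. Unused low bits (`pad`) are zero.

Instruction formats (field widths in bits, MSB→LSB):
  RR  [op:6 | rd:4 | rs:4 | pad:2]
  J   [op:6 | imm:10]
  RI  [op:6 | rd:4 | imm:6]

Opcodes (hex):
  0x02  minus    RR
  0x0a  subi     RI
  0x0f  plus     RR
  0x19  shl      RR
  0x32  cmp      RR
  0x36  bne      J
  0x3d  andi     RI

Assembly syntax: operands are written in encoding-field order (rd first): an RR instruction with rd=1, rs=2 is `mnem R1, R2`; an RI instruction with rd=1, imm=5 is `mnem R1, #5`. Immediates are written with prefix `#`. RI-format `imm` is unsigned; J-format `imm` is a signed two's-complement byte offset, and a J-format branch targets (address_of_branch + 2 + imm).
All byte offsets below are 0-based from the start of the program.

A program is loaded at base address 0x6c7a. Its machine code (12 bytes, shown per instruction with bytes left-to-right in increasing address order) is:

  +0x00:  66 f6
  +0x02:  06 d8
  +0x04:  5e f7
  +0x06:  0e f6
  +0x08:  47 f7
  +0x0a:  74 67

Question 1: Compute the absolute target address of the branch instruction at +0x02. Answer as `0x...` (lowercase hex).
0x6c84

[02] 06 d8 → 0xd806
  opcode bits[15:10]=0x36: bne/J
  imm@[9:0]=0x6 ⇒ #6
  target = base 0x6c7a + off 0x02 + 2 + imm 6 = 0x6c84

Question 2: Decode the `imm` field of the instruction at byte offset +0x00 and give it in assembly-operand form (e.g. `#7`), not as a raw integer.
+0x00: 66 f6 ⇒ word 0xf666 (little)
  top 6b → 0x3d → andi [RI]
  [9:6] rd=9 = R9
  [5:0] imm=38 = #38

#38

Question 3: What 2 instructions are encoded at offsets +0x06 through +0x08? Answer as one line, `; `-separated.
@+06  little-endian(0e f6) = 0xf60e
  opcode bits[15:10]=0x3d: andi/RI
  rd: (w>>6)&0xf=0x8 → R8
  imm: (w>>0)&0x3f=0xe → #14
@+08  little-endian(47 f7) = 0xf747
  opcode bits[15:10]=0x3d: andi/RI
  rd: (w>>6)&0xf=0xd → R13
  imm: (w>>0)&0x3f=0x7 → #7

andi R8, #14; andi R13, #7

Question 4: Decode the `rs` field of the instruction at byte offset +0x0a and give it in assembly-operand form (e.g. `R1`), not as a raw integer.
R13

[0a] 74 67 → 0x6774
  op=0x6774>>10=0x19 ⇒ shl (RR)
  rd: (w>>6)&0xf=0xd → R13
  rs: (w>>2)&0xf=0xd → R13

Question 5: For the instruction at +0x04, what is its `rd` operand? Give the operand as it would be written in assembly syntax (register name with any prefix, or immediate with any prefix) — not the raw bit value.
+0x04: 5e f7 ⇒ word 0xf75e (little)
  op=0xf75e>>10=0x3d ⇒ andi (RI)
  [9:6] rd=13 = R13
  [5:0] imm=30 = #30

R13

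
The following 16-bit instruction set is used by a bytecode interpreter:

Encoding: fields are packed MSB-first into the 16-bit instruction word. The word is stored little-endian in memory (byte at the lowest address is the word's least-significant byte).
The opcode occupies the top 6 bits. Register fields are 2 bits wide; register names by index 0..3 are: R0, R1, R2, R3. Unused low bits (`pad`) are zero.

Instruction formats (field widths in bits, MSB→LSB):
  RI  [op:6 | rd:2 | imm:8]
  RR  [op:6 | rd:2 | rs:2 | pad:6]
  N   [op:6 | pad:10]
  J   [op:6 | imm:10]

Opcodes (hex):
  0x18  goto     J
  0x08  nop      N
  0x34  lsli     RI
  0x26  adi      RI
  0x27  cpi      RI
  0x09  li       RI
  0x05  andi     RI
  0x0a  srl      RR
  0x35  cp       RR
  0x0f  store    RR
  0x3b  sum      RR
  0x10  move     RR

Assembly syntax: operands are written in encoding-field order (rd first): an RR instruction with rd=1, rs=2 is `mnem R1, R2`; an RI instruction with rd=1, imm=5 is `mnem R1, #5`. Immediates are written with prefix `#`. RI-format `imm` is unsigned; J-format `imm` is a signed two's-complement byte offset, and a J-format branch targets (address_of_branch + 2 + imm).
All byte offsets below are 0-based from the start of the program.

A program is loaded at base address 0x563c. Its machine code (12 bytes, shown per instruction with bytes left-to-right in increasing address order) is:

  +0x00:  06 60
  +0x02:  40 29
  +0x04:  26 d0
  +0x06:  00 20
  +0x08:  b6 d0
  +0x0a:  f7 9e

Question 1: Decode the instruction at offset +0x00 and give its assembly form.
goto #6

+0x00: 06 60 ⇒ word 0x6006 (little)
  opcode bits[15:10]=0x18: goto/J
  imm: (w>>0)&0x3ff=0x6 → #6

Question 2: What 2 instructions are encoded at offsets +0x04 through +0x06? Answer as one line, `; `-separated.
lsli R0, #38; nop

@+04  little-endian(26 d0) = 0xd026
  top 6b → 0x34 → lsli [RI]
  [9:8] rd=0 = R0
  [7:0] imm=38 = #38
@+06  little-endian(00 20) = 0x2000
  top 6b → 0x8 → nop [N]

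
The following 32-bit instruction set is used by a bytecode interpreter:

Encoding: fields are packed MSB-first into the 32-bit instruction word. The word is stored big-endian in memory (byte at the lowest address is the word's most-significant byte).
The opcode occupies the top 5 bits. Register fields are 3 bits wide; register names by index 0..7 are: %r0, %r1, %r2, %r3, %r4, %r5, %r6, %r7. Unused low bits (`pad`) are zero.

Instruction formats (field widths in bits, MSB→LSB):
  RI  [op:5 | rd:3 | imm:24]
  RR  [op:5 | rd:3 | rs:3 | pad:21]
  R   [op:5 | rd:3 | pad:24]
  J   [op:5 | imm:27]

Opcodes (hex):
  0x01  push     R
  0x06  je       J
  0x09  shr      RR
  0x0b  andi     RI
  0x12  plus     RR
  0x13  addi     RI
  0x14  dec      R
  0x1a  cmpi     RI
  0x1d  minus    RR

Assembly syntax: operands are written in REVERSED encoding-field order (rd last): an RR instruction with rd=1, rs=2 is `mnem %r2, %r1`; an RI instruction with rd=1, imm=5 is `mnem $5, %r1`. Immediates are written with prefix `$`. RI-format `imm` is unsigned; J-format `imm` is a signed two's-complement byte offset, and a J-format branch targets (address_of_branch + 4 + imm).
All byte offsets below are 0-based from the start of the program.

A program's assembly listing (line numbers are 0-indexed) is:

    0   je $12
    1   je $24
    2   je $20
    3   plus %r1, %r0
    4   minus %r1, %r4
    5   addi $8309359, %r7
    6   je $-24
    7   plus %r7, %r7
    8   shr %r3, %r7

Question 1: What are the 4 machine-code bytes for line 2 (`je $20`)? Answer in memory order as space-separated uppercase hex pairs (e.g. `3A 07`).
30 00 00 14

line 2 (je): pack op=0x6:5|imm=20:27 = 0x30000014; big→ 30 00 00 14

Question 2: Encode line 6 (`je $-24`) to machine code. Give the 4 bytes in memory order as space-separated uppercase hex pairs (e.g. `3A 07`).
37 FF FF E8

line 6 (je): pack op=0x6:5|imm=-24:27 = 0x37ffffe8; big→ 37 ff ff e8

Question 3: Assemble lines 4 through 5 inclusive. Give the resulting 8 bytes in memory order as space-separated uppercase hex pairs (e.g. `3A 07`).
EC 20 00 00 9F 7E CA 6F

4. minus fields op=0x1d:5|rd=4:3|rs=1:3|pad=0:21 → word ec200000h → ec 20 00 00
5. addi fields op=0x13:5|rd=7:3|imm=8309359:24 → word 9f7eca6fh → 9f 7e ca 6f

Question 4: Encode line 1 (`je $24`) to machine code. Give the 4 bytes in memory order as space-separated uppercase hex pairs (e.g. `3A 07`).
30 00 00 18

1. je fields op=0x6:5|imm=24:27 → word 30000018h → 30 00 00 18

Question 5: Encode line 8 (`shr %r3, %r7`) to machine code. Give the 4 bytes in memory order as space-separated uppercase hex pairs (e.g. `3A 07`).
4F 60 00 00

8. shr fields op=0x9:5|rd=7:3|rs=3:3|pad=0:21 → word 4f600000h → 4f 60 00 00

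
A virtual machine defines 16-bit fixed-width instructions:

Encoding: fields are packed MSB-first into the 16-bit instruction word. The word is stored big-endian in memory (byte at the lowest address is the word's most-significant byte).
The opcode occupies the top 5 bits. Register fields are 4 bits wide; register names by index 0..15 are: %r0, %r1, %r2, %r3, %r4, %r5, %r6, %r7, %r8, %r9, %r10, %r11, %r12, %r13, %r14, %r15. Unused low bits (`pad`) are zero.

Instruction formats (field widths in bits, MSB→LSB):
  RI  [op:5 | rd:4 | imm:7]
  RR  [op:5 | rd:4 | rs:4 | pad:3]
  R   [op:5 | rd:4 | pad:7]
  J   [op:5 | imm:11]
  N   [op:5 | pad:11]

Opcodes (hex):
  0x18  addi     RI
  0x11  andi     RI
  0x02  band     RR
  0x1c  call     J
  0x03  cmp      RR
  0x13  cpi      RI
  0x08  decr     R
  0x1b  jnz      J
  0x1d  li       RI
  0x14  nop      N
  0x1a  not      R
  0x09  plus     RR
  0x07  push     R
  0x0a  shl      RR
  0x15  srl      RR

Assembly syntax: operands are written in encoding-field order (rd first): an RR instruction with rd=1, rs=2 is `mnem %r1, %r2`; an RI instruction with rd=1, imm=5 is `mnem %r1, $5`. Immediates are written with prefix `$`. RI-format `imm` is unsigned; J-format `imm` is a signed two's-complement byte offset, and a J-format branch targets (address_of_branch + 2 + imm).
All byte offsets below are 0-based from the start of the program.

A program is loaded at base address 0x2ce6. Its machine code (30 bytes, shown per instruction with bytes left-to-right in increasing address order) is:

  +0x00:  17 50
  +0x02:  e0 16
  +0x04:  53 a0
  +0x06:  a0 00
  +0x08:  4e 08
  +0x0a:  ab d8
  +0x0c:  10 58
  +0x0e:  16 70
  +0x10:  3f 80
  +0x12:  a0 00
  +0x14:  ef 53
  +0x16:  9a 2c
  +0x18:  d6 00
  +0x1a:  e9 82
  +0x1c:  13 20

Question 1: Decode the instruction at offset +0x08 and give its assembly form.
plus %r12, %r1

@+08  big-endian(4e 08) = 0x4e08
  op=0x4e08>>11=0x9 ⇒ plus (RR)
  rd: (w>>7)&0xf=0xc → %r12
  rs: (w>>3)&0xf=0x1 → %r1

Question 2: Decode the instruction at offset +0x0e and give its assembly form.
band %r12, %r14

off 0x0e: read 16 70 as big → 0x1670
  top 5b → 0x2 → band [RR]
  rd: (w>>7)&0xf=0xc → %r12
  rs: (w>>3)&0xf=0xe → %r14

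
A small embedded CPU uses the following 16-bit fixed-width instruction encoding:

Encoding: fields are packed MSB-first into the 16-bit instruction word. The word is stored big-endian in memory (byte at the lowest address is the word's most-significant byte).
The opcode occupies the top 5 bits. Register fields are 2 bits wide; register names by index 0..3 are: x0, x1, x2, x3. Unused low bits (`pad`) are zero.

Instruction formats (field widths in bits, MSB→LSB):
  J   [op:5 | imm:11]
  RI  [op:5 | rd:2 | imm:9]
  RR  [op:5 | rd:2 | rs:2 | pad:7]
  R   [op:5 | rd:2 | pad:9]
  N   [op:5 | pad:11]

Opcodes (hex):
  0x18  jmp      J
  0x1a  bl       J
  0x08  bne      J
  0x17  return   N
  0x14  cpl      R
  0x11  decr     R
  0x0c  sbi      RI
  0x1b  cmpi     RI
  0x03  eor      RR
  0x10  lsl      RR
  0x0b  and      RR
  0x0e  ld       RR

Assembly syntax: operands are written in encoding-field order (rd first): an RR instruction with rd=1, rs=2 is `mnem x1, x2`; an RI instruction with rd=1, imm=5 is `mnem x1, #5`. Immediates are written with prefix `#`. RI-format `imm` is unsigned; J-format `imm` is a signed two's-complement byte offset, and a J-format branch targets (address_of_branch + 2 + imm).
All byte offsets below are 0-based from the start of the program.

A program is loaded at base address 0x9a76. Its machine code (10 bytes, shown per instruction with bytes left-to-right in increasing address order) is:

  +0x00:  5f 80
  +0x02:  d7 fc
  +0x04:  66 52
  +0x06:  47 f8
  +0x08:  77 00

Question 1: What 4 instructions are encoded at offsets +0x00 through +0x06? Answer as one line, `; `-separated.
+0x00: 5f 80 ⇒ word 0x5f80 (big)
  op=0x5f80>>11=0xb ⇒ and (RR)
  [10:9] rd=3 = x3
  [8:7] rs=3 = x3
+0x02: d7 fc ⇒ word 0xd7fc (big)
  op=0xd7fc>>11=0x1a ⇒ bl (J)
  [10:0] imm=2044 (s11→-4) = #-4
+0x04: 66 52 ⇒ word 0x6652 (big)
  op=0x6652>>11=0xc ⇒ sbi (RI)
  [10:9] rd=3 = x3
  [8:0] imm=82 = #82
+0x06: 47 f8 ⇒ word 0x47f8 (big)
  op=0x47f8>>11=0x8 ⇒ bne (J)
  [10:0] imm=2040 (s11→-8) = #-8

and x3, x3; bl #-4; sbi x3, #82; bne #-8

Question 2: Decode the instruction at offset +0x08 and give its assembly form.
ld x3, x2

+0x08: 77 00 ⇒ word 0x7700 (big)
  opcode bits[15:11]=0xe: ld/RR
  rd@[10:9]=0x3 ⇒ x3
  rs@[8:7]=0x2 ⇒ x2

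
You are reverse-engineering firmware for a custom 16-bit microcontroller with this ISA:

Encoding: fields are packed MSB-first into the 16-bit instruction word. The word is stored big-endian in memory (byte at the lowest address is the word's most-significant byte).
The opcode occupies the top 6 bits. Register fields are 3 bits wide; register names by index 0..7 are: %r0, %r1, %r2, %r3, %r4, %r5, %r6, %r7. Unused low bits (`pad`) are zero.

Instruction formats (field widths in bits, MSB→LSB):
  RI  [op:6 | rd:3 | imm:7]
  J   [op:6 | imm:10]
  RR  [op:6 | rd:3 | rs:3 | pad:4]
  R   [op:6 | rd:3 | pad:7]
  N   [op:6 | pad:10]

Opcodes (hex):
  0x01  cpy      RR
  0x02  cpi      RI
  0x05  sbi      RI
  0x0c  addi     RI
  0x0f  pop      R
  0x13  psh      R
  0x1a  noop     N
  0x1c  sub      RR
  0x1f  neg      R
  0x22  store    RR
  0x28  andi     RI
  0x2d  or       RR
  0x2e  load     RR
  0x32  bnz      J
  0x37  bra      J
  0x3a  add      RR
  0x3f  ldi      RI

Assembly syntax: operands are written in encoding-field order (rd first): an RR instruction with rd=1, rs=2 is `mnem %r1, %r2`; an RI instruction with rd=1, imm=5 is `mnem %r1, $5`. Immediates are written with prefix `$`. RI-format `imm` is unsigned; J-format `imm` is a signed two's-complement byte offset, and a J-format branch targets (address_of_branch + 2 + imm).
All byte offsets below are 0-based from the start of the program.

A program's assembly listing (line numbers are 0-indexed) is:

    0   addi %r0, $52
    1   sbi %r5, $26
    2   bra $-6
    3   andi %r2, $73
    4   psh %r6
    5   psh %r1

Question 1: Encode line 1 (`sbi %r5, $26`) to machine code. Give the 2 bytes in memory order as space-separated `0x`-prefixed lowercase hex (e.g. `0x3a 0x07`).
0x16 0x9a

line 1 (sbi): pack op=0x5:6|rd=5:3|imm=26:7 = 0x169a; big→ 16 9a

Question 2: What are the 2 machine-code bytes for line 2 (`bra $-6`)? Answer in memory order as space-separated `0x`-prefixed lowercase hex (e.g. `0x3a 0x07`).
L2: bra op=0x37:6|imm=-6:10 ⇒ 0xdffa ⇒ big df fa

0xdf 0xfa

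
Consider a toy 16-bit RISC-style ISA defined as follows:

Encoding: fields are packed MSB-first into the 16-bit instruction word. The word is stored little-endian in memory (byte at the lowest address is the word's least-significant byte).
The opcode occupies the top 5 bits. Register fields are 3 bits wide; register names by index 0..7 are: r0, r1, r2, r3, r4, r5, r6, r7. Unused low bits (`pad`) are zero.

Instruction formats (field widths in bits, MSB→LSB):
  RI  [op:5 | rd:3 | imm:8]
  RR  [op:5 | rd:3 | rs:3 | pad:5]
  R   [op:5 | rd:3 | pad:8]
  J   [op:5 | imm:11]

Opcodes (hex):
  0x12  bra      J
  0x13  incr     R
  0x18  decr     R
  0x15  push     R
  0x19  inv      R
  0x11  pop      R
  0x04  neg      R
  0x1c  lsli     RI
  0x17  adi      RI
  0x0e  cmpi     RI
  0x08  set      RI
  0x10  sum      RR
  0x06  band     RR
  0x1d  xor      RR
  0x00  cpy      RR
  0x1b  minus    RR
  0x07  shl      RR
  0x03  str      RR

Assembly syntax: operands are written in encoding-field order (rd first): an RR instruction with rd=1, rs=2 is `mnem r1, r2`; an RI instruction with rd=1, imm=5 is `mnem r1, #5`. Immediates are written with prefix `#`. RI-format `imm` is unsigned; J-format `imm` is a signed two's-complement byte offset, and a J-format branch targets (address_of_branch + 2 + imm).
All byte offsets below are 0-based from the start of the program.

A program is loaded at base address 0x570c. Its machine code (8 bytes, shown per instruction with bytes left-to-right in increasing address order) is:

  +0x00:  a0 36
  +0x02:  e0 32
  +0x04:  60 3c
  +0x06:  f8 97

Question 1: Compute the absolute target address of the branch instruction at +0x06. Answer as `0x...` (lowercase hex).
0x570c

[06] f8 97 → 0x97f8
  top 5b → 0x12 → bra [J]
  imm@[10:0]=0x7f8 (s11→-8) ⇒ #-8
  target = base 0x570c + off 0x06 + 2 + imm -8 = 0x570c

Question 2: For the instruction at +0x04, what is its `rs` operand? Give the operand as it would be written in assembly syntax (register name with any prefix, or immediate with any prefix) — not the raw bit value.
r3

@+04  little-endian(60 3c) = 0x3c60
  opcode bits[15:11]=0x7: shl/RR
  rd@[10:8]=0x4 ⇒ r4
  rs@[7:5]=0x3 ⇒ r3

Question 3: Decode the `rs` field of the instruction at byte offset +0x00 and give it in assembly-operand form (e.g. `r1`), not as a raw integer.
@+00  little-endian(a0 36) = 0x36a0
  op=0x36a0>>11=0x6 ⇒ band (RR)
  rd@[10:8]=0x6 ⇒ r6
  rs@[7:5]=0x5 ⇒ r5

r5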